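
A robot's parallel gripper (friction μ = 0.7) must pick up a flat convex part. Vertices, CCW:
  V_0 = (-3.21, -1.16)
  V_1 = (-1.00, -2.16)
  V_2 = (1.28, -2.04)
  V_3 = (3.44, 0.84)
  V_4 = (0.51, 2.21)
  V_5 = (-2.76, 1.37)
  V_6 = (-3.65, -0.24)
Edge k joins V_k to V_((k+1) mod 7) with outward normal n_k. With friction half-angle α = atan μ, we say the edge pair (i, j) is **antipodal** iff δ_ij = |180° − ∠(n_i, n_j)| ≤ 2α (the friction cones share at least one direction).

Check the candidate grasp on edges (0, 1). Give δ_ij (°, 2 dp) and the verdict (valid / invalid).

α = atan 0.7 = 34.99°;  2α = 69.98°
edge 0: e_0 = (+2.21, -1.00);  n_0 = (-0.4122, -0.9111)
edge 1: e_1 = (+2.28, +0.12);  n_1 = (+0.0526, -0.9986)
∠(n_0, n_1) = 27.36°
δ = |180° − 27.36°| = 152.64°
152.64° > 2α = 69.98°  →  invalid

δ = 152.64°, invalid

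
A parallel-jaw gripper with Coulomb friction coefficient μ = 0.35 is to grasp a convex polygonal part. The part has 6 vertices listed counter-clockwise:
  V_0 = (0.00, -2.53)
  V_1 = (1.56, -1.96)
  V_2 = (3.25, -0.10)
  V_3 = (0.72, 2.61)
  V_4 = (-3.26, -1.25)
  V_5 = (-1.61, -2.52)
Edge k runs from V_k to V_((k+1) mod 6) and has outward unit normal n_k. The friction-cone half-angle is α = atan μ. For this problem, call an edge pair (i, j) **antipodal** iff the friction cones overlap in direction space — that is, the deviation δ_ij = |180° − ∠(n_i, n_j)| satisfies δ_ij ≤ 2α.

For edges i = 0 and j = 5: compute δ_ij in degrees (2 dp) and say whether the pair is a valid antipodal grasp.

δ = 159.57°, invalid

α = atan 0.35 = 19.29°;  2α = 38.58°
edge 0: e_0 = (+1.56, +0.57);  n_0 = (+0.3432, -0.9393)
edge 5: e_5 = (+1.61, -0.01);  n_5 = (-0.0062, -1.0000)
∠(n_0, n_5) = 20.43°
δ = |180° − 20.43°| = 159.57°
159.57° > 2α = 38.58°  →  invalid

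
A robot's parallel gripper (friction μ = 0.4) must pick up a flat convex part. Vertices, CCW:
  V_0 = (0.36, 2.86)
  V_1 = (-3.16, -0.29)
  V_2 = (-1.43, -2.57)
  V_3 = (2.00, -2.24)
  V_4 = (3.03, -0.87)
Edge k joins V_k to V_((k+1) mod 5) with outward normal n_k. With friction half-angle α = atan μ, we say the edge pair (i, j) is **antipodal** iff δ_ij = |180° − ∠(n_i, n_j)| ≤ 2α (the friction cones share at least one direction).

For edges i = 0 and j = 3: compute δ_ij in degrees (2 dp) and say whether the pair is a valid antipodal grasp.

δ = 11.24°, valid

α = atan 0.4 = 21.80°;  2α = 43.60°
edge 0: e_0 = (-3.52, -3.15);  n_0 = (-0.6669, +0.7452)
edge 3: e_3 = (+1.03, +1.37);  n_3 = (+0.7993, -0.6009)
∠(n_0, n_3) = 168.76°
δ = |180° − 168.76°| = 11.24°
11.24° ≤ 2α = 43.60°  →  valid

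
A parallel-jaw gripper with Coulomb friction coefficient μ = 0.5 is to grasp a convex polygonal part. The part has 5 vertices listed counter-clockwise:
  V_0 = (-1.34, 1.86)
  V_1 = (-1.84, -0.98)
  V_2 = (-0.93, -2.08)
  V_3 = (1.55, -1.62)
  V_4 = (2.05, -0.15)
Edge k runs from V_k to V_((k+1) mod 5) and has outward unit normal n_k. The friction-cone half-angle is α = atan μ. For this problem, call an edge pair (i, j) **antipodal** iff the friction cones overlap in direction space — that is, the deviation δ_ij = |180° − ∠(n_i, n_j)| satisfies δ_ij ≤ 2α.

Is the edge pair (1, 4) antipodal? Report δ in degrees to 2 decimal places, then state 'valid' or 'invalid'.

δ = 19.74°, valid

α = atan 0.5 = 26.57°;  2α = 53.13°
edge 1: e_1 = (+0.91, -1.10);  n_1 = (-0.7705, -0.6374)
edge 4: e_4 = (-3.39, +2.01);  n_4 = (+0.5100, +0.8602)
∠(n_1, n_4) = 160.26°
δ = |180° − 160.26°| = 19.74°
19.74° ≤ 2α = 53.13°  →  valid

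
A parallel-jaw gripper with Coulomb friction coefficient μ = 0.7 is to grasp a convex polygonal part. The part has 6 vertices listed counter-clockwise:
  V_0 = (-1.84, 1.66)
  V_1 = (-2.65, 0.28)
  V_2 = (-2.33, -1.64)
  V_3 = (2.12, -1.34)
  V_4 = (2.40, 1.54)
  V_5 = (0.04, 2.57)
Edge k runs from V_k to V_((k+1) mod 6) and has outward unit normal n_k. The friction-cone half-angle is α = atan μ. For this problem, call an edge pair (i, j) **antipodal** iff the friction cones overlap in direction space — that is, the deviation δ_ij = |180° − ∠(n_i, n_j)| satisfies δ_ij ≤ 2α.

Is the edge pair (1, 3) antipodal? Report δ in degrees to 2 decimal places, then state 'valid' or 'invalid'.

α = atan 0.7 = 34.99°;  2α = 69.98°
edge 1: e_1 = (+0.32, -1.92);  n_1 = (-0.9864, -0.1644)
edge 3: e_3 = (+0.28, +2.88);  n_3 = (+0.9953, -0.0968)
∠(n_1, n_3) = 164.98°
δ = |180° − 164.98°| = 15.02°
15.02° ≤ 2α = 69.98°  →  valid

δ = 15.02°, valid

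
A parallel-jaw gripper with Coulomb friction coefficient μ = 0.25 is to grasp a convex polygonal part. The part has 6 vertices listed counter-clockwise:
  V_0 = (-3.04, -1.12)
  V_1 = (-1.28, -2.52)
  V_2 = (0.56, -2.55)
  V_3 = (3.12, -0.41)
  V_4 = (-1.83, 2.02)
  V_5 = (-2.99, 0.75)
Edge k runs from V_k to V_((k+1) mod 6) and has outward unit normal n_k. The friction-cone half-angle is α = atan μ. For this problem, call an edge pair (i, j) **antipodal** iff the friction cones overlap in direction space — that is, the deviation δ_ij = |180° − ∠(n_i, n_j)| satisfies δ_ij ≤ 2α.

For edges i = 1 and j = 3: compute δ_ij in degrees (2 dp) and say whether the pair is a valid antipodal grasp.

δ = 25.21°, valid

α = atan 0.25 = 14.04°;  2α = 28.07°
edge 1: e_1 = (+1.84, -0.03);  n_1 = (-0.0163, -0.9999)
edge 3: e_3 = (-4.95, +2.43);  n_3 = (+0.4407, +0.8977)
∠(n_1, n_3) = 154.79°
δ = |180° − 154.79°| = 25.21°
25.21° ≤ 2α = 28.07°  →  valid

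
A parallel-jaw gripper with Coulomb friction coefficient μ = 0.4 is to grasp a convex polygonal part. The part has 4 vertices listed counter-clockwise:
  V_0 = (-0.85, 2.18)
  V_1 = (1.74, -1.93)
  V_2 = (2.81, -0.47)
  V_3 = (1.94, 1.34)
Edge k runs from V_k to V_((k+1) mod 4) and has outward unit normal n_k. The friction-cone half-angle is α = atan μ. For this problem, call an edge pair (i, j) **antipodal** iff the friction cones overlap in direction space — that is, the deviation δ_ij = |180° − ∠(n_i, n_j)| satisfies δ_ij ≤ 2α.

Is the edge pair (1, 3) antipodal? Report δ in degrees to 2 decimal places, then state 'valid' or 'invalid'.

α = atan 0.4 = 21.80°;  2α = 43.60°
edge 1: e_1 = (+1.07, +1.46);  n_1 = (+0.8066, -0.5911)
edge 3: e_3 = (-2.79, +0.84);  n_3 = (+0.2883, +0.9575)
∠(n_1, n_3) = 109.48°
δ = |180° − 109.48°| = 70.52°
70.52° > 2α = 43.60°  →  invalid

δ = 70.52°, invalid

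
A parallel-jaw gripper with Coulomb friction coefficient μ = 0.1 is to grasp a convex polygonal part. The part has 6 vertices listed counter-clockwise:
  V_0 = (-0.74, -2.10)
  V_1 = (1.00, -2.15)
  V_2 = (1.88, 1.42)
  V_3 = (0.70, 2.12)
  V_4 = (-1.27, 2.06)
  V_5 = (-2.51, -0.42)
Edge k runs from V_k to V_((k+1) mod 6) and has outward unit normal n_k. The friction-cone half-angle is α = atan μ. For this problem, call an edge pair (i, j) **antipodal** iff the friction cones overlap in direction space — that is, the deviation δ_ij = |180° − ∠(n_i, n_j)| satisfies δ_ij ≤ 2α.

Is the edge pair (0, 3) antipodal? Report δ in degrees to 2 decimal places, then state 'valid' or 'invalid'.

α = atan 0.1 = 5.71°;  2α = 11.42°
edge 0: e_0 = (+1.74, -0.05);  n_0 = (-0.0287, -0.9996)
edge 3: e_3 = (-1.97, -0.06);  n_3 = (-0.0304, +0.9995)
∠(n_0, n_3) = 176.61°
δ = |180° − 176.61°| = 3.39°
3.39° ≤ 2α = 11.42°  →  valid

δ = 3.39°, valid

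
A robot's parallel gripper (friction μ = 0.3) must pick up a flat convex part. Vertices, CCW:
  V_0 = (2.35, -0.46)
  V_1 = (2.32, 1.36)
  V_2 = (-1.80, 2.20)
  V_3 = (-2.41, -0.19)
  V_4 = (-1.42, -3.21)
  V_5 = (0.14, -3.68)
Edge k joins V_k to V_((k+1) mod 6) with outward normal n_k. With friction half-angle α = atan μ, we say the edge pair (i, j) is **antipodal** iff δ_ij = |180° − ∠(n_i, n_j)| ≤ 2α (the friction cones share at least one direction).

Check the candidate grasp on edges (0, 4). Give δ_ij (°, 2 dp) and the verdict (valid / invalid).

α = atan 0.3 = 16.70°;  2α = 33.40°
edge 0: e_0 = (-0.03, +1.82);  n_0 = (+0.9999, +0.0165)
edge 4: e_4 = (+1.56, -0.47);  n_4 = (-0.2885, -0.9575)
∠(n_0, n_4) = 107.71°
δ = |180° − 107.71°| = 72.29°
72.29° > 2α = 33.40°  →  invalid

δ = 72.29°, invalid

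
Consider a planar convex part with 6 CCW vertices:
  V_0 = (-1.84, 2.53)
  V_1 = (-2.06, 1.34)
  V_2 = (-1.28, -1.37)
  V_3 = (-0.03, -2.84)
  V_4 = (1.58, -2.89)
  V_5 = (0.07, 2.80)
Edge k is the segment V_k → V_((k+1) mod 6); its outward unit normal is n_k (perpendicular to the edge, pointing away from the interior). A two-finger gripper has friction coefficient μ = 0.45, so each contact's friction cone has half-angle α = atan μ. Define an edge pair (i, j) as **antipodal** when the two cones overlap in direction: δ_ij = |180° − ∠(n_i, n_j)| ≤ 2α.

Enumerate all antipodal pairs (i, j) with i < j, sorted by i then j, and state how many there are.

α = atan 0.45 = 24.23°;  2α = 48.46°
n_0 = (-0.9833, +0.1818)
n_1 = (-0.9610, -0.2766)
n_2 = (-0.7618, -0.6478)
n_3 = (-0.0310, -0.9995)
n_4 = (+0.9665, +0.2565)
n_5 = (-0.1400, +0.9902)
  (0,1): δ = 153.47°  ·
  (0,2): δ = 129.15°  ·
  (0,3): δ = 81.30°  ·
  (0,4): δ = 25.34°  ✓
  (0,5): δ = 108.52°  ·
  (1,2): δ = 155.68°  ·
  (1,3): δ = 107.84°  ·
  (1,4): δ = 1.19°  ✓
  (1,5): δ = 81.99°  ·
  (2,3): δ = 132.15°  ·
  (2,4): δ = 25.51°  ✓
  (2,5): δ = 57.67°  ·
  (3,4): δ = 73.36°  ·
  (3,5): δ = 9.82°  ✓
  (4,5): δ = 96.82°  ·
antipodal pairs: 4

count = 4; pairs: (0,4), (1,4), (2,4), (3,5)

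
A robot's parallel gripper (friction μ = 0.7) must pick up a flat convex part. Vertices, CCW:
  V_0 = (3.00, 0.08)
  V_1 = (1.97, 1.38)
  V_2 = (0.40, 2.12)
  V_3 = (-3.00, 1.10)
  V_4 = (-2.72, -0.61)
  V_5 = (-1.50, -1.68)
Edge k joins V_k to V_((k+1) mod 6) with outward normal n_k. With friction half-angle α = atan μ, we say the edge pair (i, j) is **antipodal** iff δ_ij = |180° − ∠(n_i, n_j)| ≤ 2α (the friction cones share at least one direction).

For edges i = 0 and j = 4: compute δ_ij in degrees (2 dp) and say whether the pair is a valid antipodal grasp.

δ = 10.36°, valid

α = atan 0.7 = 34.99°;  2α = 69.98°
edge 0: e_0 = (-1.03, +1.30);  n_0 = (+0.7838, +0.6210)
edge 4: e_4 = (+1.22, -1.07);  n_4 = (-0.6594, -0.7518)
∠(n_0, n_4) = 169.64°
δ = |180° − 169.64°| = 10.36°
10.36° ≤ 2α = 69.98°  →  valid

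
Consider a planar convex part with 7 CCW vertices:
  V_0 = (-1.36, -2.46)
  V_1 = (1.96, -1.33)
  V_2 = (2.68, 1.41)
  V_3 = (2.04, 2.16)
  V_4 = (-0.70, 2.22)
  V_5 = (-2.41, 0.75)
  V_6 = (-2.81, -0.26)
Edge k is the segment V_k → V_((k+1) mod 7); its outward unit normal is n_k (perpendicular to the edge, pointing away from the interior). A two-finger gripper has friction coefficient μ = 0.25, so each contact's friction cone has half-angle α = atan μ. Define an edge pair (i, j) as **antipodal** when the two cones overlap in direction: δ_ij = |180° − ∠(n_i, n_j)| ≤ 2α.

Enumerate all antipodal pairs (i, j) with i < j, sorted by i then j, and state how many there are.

count = 4; pairs: (0,3), (0,4), (1,5), (2,6)

α = atan 0.25 = 14.04°;  2α = 28.07°
n_0 = (+0.3222, -0.9467)
n_1 = (+0.9672, -0.2541)
n_2 = (+0.7607, +0.6491)
n_3 = (+0.0219, +0.9998)
n_4 = (-0.6519, +0.7583)
n_5 = (-0.9297, +0.3682)
n_6 = (-0.8350, -0.5503)
  (0,1): δ = 123.52°  ·
  (0,2): δ = 68.32°  ·
  (0,3): δ = 20.05°  ✓
  (0,4): δ = 21.89°  ✓
  (0,5): δ = 49.60°  ·
  (0,6): δ = 104.59°  ·
  (1,2): δ = 124.80°  ·
  (1,3): δ = 76.53°  ·
  (1,4): δ = 34.59°  ·
  (1,5): δ = 6.88°  ✓
  (1,6): δ = 48.11°  ·
  (2,3): δ = 131.73°  ·
  (2,4): δ = 89.79°  ·
  (2,5): δ = 62.08°  ·
  (2,6): δ = 7.09°  ✓
  (3,4): δ = 138.06°  ·
  (3,5): δ = 110.35°  ·
  (3,6): δ = 55.36°  ·
  (4,5): δ = 152.29°  ·
  (4,6): δ = 97.30°  ·
  (5,6): δ = 125.01°  ·
antipodal pairs: 4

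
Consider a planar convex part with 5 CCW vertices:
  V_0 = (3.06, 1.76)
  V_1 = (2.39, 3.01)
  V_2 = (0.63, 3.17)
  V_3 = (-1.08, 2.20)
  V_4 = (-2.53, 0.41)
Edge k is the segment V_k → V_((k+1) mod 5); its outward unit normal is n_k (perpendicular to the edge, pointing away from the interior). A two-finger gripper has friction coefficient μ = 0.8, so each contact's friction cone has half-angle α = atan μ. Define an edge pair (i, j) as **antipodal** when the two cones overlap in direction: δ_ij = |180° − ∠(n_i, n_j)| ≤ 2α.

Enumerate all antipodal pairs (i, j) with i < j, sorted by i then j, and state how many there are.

count = 5; pairs: (0,3), (0,4), (1,4), (2,4), (3,4)

α = atan 0.8 = 38.66°;  2α = 77.32°
n_0 = (+0.8814, +0.4724)
n_1 = (+0.0905, +0.9959)
n_2 = (-0.4934, +0.8698)
n_3 = (-0.7770, +0.6294)
n_4 = (+0.2348, -0.9721)
  (0,1): δ = 123.39°  ·
  (0,2): δ = 88.63°  ·
  (0,3): δ = 67.20°  ✓
  (0,4): δ = 75.39°  ✓
  (1,2): δ = 145.24°  ·
  (1,3): δ = 123.81°  ·
  (1,4): δ = 18.77°  ✓
  (2,3): δ = 158.57°  ·
  (2,4): δ = 15.99°  ✓
  (3,4): δ = 37.41°  ✓
antipodal pairs: 5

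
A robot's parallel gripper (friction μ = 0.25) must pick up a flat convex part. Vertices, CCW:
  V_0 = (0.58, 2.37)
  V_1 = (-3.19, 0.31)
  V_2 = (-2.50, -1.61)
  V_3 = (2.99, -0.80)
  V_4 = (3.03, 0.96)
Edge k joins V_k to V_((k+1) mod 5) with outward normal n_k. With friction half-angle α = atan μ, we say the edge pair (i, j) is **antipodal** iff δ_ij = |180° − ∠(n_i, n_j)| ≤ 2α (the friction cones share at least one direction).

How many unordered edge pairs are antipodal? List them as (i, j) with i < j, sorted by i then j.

count = 2; pairs: (0,2), (1,3)

α = atan 0.25 = 14.04°;  2α = 28.07°
n_0 = (-0.4795, +0.8775)
n_1 = (-0.9411, -0.3382)
n_2 = (+0.1460, -0.9893)
n_3 = (+0.9997, -0.0227)
n_4 = (+0.4988, +0.8667)
  (0,1): δ = 98.89°  ·
  (0,2): δ = 20.26°  ✓
  (0,3): δ = 60.05°  ·
  (0,4): δ = 121.43°  ·
  (1,2): δ = 101.37°  ·
  (1,3): δ = 21.07°  ✓
  (1,4): δ = 40.31°  ·
  (2,3): δ = 99.69°  ·
  (2,4): δ = 38.31°  ·
  (3,4): δ = 118.62°  ·
antipodal pairs: 2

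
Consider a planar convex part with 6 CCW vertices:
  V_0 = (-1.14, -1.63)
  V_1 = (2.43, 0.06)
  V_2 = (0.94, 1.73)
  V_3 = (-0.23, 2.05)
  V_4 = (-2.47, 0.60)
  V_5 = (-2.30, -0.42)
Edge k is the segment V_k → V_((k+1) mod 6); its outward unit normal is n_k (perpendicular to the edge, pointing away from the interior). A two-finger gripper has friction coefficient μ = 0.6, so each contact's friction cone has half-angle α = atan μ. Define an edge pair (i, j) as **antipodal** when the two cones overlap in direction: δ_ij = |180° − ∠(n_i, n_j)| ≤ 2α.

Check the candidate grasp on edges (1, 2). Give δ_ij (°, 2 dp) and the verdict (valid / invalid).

α = atan 0.6 = 30.96°;  2α = 61.93°
edge 1: e_1 = (-1.49, +1.67);  n_1 = (+0.7462, +0.6657)
edge 2: e_2 = (-1.17, +0.32);  n_2 = (+0.2638, +0.9646)
∠(n_1, n_2) = 32.96°
δ = |180° − 32.96°| = 147.04°
147.04° > 2α = 61.93°  →  invalid

δ = 147.04°, invalid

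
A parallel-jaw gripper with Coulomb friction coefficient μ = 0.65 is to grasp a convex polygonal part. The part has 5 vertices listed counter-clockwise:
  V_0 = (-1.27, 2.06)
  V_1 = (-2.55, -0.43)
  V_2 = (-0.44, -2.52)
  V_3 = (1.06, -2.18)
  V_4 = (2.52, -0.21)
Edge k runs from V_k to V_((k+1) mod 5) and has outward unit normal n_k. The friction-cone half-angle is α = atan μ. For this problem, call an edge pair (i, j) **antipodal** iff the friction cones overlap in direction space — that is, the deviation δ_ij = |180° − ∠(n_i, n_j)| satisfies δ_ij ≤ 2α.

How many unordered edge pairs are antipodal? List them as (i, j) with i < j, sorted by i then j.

α = atan 0.65 = 33.02°;  2α = 66.05°
n_0 = (-0.8894, +0.4572)
n_1 = (-0.7037, -0.7105)
n_2 = (+0.2211, -0.9753)
n_3 = (+0.8034, -0.5954)
n_4 = (+0.5138, +0.8579)
  (0,1): δ = 107.52°  ·
  (0,2): δ = 50.02°  ✓
  (0,3): δ = 9.34°  ✓
  (0,4): δ = 86.29°  ·
  (1,2): δ = 122.50°  ·
  (1,3): δ = 81.82°  ·
  (1,4): δ = 13.81°  ✓
  (2,3): δ = 139.31°  ·
  (2,4): δ = 43.69°  ✓
  (3,4): δ = 84.38°  ·
antipodal pairs: 4

count = 4; pairs: (0,2), (0,3), (1,4), (2,4)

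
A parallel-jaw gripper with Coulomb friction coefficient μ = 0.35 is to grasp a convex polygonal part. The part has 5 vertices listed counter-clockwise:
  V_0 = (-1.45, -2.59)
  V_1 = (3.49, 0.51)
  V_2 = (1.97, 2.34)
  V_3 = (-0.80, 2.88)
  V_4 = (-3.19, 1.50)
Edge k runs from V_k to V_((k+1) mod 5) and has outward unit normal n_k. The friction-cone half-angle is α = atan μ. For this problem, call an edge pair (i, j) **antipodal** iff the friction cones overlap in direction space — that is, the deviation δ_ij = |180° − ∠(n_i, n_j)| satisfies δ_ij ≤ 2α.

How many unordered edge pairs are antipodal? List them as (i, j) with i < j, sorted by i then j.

count = 2; pairs: (0,3), (1,4)

α = atan 0.35 = 19.29°;  2α = 38.58°
n_0 = (+0.5315, -0.8470)
n_1 = (+0.7693, +0.6389)
n_2 = (+0.1913, +0.9815)
n_3 = (-0.5000, +0.8660)
n_4 = (-0.9202, -0.3915)
  (0,1): δ = 82.40°  ·
  (0,2): δ = 43.14°  ·
  (0,3): δ = 2.11°  ✓
  (0,4): δ = 80.94°  ·
  (1,2): δ = 140.74°  ·
  (1,3): δ = 99.71°  ·
  (1,4): δ = 16.67°  ✓
  (2,3): δ = 138.97°  ·
  (2,4): δ = 55.92°  ·
  (3,4): δ = 96.96°  ·
antipodal pairs: 2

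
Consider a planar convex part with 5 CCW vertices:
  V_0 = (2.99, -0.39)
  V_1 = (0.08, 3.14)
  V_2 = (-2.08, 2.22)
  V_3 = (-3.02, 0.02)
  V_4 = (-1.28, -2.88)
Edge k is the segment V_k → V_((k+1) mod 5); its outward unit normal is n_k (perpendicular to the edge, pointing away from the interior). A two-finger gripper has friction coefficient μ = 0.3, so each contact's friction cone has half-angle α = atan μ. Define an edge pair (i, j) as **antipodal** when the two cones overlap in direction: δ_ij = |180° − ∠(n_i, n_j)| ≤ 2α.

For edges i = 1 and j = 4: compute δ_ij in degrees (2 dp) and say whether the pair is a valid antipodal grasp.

α = atan 0.3 = 16.70°;  2α = 33.40°
edge 1: e_1 = (-2.16, -0.92);  n_1 = (-0.3919, +0.9200)
edge 4: e_4 = (+4.27, +2.49);  n_4 = (+0.5037, -0.8639)
∠(n_1, n_4) = 172.82°
δ = |180° − 172.82°| = 7.18°
7.18° ≤ 2α = 33.40°  →  valid

δ = 7.18°, valid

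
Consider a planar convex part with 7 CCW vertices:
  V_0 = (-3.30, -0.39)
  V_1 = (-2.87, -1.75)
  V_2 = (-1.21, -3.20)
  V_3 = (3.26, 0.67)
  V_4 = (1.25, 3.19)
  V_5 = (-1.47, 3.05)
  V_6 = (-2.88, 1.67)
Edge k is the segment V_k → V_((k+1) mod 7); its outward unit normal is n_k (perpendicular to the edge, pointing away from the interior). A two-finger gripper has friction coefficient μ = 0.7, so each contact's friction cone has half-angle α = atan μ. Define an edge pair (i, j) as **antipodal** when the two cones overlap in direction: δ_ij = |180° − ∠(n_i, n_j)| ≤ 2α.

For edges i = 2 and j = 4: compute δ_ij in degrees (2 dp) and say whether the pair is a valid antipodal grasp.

δ = 37.94°, valid

α = atan 0.7 = 34.99°;  2α = 69.98°
edge 2: e_2 = (+4.47, +3.87);  n_2 = (+0.6545, -0.7560)
edge 4: e_4 = (-2.72, -0.14);  n_4 = (-0.0514, +0.9987)
∠(n_2, n_4) = 142.06°
δ = |180° − 142.06°| = 37.94°
37.94° ≤ 2α = 69.98°  →  valid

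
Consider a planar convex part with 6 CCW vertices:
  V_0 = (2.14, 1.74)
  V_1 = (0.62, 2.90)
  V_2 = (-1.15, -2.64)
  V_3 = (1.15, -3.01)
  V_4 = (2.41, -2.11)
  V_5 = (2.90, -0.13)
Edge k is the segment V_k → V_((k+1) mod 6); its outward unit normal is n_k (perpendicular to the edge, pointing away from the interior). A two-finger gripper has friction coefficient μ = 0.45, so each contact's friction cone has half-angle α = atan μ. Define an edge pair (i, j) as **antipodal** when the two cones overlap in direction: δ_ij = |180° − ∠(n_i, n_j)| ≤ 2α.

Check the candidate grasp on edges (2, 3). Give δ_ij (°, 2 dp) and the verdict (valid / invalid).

δ = 135.32°, invalid

α = atan 0.45 = 24.23°;  2α = 48.46°
edge 2: e_2 = (+2.30, -0.37);  n_2 = (-0.1588, -0.9873)
edge 3: e_3 = (+1.26, +0.90);  n_3 = (+0.5812, -0.8137)
∠(n_2, n_3) = 44.68°
δ = |180° − 44.68°| = 135.32°
135.32° > 2α = 48.46°  →  invalid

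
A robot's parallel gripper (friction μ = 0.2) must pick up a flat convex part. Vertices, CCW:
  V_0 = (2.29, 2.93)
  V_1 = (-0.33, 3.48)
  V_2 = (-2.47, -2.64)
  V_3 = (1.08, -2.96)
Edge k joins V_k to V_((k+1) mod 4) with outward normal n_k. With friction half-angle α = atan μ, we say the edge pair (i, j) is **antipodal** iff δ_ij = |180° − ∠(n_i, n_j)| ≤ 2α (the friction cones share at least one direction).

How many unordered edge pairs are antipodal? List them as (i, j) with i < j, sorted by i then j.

α = atan 0.2 = 11.31°;  2α = 22.62°
n_0 = (+0.2054, +0.9787)
n_1 = (-0.9440, +0.3301)
n_2 = (-0.0898, -0.9960)
n_3 = (+0.9795, -0.2012)
  (0,1): δ = 97.42°  ·
  (0,2): δ = 6.70°  ✓
  (0,3): δ = 90.25°  ·
  (1,2): δ = 75.88°  ·
  (1,3): δ = 7.66°  ✓
  (2,3): δ = 96.46°  ·
antipodal pairs: 2

count = 2; pairs: (0,2), (1,3)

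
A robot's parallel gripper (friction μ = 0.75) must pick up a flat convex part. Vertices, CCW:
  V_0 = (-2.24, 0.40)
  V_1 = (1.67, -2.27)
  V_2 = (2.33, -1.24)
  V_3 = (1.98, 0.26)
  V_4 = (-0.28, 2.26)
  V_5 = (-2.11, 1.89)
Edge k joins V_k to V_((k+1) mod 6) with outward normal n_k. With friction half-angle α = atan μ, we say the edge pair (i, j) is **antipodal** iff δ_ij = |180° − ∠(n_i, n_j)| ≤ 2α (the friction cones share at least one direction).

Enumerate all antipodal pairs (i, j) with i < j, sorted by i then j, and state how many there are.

count = 7; pairs: (0,2), (0,3), (0,4), (1,4), (1,5), (2,5), (3,5)

α = atan 0.75 = 36.87°;  2α = 73.74°
n_0 = (-0.5639, -0.8258)
n_1 = (+0.8420, -0.5395)
n_2 = (+0.9738, +0.2272)
n_3 = (+0.6627, +0.7489)
n_4 = (-0.1982, +0.9802)
n_5 = (-0.9962, +0.0869)
  (0,1): δ = 88.32°  ·
  (0,2): δ = 42.54°  ✓
  (0,3): δ = 7.18°  ✓
  (0,4): δ = 45.76°  ✓
  (0,5): δ = 119.34°  ·
  (1,2): δ = 134.22°  ·
  (1,3): δ = 98.86°  ·
  (1,4): δ = 45.92°  ✓
  (1,5): δ = 27.66°  ✓
  (2,3): δ = 144.64°  ·
  (2,4): δ = 91.70°  ·
  (2,5): δ = 18.12°  ✓
  (3,4): δ = 127.06°  ·
  (3,5): δ = 53.48°  ✓
  (4,5): δ = 106.42°  ·
antipodal pairs: 7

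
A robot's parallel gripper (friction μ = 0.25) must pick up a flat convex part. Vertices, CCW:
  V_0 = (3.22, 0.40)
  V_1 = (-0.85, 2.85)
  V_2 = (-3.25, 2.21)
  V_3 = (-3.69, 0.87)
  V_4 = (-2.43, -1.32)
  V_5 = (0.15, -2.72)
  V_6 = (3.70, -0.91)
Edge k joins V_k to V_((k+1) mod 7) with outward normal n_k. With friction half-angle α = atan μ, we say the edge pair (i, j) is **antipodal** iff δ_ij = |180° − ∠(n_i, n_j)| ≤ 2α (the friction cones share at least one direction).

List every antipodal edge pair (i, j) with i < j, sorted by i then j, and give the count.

α = atan 0.25 = 14.04°;  2α = 28.07°
n_0 = (+0.5157, +0.8567)
n_1 = (-0.2577, +0.9662)
n_2 = (-0.9501, +0.3120)
n_3 = (-0.8668, -0.4987)
n_4 = (-0.4769, -0.8789)
n_5 = (+0.4542, -0.8909)
n_6 = (+0.9390, +0.3440)
  (0,1): δ = 134.02°  ·
  (0,2): δ = 77.13°  ·
  (0,3): δ = 29.04°  ·
  (0,4): δ = 2.56°  ✓
  (0,5): δ = 58.06°  ·
  (0,6): δ = 141.17°  ·
  (1,2): δ = 123.11°  ·
  (1,3): δ = 75.02°  ·
  (1,4): δ = 43.42°  ·
  (1,5): δ = 12.08°  ✓
  (1,6): δ = 95.19°  ·
  (2,3): δ = 131.91°  ·
  (2,4): δ = 100.31°  ·
  (2,5): δ = 44.81°  ·
  (2,6): δ = 38.30°  ·
  (3,4): δ = 148.40°  ·
  (3,5): δ = 92.90°  ·
  (3,6): δ = 9.79°  ✓
  (4,5): δ = 124.50°  ·
  (4,6): δ = 41.39°  ·
  (5,6): δ = 96.89°  ·
antipodal pairs: 3

count = 3; pairs: (0,4), (1,5), (3,6)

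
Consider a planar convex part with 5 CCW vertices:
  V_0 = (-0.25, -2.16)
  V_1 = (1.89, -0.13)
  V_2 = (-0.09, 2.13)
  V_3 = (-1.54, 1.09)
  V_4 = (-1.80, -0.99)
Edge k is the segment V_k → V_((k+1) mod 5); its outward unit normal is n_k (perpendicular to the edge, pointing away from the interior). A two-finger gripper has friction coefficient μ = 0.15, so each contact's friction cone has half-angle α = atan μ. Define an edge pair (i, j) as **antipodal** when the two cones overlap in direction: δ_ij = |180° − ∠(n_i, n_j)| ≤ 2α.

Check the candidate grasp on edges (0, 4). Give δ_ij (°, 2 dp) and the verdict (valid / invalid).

α = atan 0.15 = 8.53°;  2α = 17.06°
edge 0: e_0 = (+2.14, +2.03);  n_0 = (+0.6882, -0.7255)
edge 4: e_4 = (+1.55, -1.17);  n_4 = (-0.6025, -0.7981)
∠(n_0, n_4) = 80.54°
δ = |180° − 80.54°| = 99.46°
99.46° > 2α = 17.06°  →  invalid

δ = 99.46°, invalid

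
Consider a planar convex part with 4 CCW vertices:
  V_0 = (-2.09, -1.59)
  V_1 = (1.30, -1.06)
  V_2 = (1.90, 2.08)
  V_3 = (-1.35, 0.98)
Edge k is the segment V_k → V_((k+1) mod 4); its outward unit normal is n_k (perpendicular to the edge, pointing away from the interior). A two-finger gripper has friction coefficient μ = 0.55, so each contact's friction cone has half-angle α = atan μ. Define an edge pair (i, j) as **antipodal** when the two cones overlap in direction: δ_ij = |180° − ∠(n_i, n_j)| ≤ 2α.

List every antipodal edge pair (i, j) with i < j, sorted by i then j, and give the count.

α = atan 0.55 = 28.81°;  2α = 57.62°
n_0 = (+0.1545, -0.9880)
n_1 = (+0.9822, -0.1877)
n_2 = (-0.3206, +0.9472)
n_3 = (-0.9610, +0.2767)
  (0,1): δ = 109.70°  ·
  (0,2): δ = 9.81°  ✓
  (0,3): δ = 65.05°  ·
  (1,2): δ = 60.48°  ·
  (1,3): δ = 5.25°  ✓
  (2,3): δ = 124.76°  ·
antipodal pairs: 2

count = 2; pairs: (0,2), (1,3)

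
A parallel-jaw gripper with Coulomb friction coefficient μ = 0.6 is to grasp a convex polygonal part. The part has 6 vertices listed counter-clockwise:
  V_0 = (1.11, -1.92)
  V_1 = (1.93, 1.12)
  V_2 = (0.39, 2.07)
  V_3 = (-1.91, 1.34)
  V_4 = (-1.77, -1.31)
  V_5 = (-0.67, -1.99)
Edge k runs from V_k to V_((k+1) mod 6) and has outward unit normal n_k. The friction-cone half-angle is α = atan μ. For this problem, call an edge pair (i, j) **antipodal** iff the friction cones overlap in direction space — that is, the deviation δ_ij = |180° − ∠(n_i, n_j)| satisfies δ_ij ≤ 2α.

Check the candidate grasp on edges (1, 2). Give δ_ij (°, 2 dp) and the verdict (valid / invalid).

α = atan 0.6 = 30.96°;  2α = 61.93°
edge 1: e_1 = (-1.54, +0.95);  n_1 = (+0.5250, +0.8511)
edge 2: e_2 = (-2.30, -0.73);  n_2 = (-0.3025, +0.9531)
∠(n_1, n_2) = 49.28°
δ = |180° − 49.28°| = 130.72°
130.72° > 2α = 61.93°  →  invalid

δ = 130.72°, invalid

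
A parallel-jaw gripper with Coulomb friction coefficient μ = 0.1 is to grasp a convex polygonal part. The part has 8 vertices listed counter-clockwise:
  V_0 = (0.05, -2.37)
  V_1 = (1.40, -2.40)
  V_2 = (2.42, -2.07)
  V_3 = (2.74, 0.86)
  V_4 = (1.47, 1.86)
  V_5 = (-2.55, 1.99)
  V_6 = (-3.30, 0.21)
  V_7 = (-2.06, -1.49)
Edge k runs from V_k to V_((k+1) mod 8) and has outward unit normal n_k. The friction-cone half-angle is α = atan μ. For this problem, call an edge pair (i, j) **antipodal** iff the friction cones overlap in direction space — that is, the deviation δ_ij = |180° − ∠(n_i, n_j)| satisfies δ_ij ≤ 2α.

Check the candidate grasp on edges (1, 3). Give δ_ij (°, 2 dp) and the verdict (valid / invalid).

α = atan 0.1 = 5.71°;  2α = 11.42°
edge 1: e_1 = (+1.02, +0.33);  n_1 = (+0.3078, -0.9514)
edge 3: e_3 = (-1.27, +1.00);  n_3 = (+0.6186, +0.7857)
∠(n_1, n_3) = 123.86°
δ = |180° − 123.86°| = 56.14°
56.14° > 2α = 11.42°  →  invalid

δ = 56.14°, invalid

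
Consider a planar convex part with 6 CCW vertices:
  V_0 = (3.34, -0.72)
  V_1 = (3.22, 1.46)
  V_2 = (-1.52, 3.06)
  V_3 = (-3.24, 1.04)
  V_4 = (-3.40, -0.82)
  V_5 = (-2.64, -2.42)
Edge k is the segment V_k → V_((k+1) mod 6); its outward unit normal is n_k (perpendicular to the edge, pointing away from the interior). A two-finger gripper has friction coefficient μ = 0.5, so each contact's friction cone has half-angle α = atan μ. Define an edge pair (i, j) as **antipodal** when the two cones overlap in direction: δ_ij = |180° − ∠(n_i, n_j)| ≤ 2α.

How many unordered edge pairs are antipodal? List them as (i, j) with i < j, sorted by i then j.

α = atan 0.5 = 26.57°;  2α = 53.13°
n_0 = (+0.9985, +0.0550)
n_1 = (+0.3198, +0.9475)
n_2 = (-0.7614, +0.6483)
n_3 = (-0.9963, +0.0857)
n_4 = (-0.9033, -0.4291)
n_5 = (+0.2734, -0.9619)
  (0,1): δ = 111.80°  ·
  (0,2): δ = 43.56°  ✓
  (0,3): δ = 8.07°  ✓
  (0,4): δ = 22.26°  ✓
  (0,5): δ = 102.72°  ·
  (1,2): δ = 111.76°  ·
  (1,3): δ = 76.26°  ·
  (1,4): δ = 45.94°  ✓
  (1,5): δ = 34.52°  ✓
  (2,3): δ = 144.50°  ·
  (2,4): δ = 114.18°  ·
  (2,5): δ = 33.72°  ✓
  (3,4): δ = 149.68°  ·
  (3,5): δ = 69.21°  ·
  (4,5): δ = 99.54°  ·
antipodal pairs: 6

count = 6; pairs: (0,2), (0,3), (0,4), (1,4), (1,5), (2,5)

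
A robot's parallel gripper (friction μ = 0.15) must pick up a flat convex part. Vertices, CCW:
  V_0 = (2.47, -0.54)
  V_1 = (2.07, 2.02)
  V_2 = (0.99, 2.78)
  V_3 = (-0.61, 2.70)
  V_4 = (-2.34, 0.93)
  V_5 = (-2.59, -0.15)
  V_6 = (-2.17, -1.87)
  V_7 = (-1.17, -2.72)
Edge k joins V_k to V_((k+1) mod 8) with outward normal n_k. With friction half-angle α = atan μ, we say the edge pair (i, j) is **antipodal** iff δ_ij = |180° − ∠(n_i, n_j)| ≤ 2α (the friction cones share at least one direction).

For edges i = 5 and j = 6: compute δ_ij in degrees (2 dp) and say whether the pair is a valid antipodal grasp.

δ = 144.09°, invalid

α = atan 0.15 = 8.53°;  2α = 17.06°
edge 5: e_5 = (+0.42, -1.72);  n_5 = (-0.9715, -0.2372)
edge 6: e_6 = (+1.00, -0.85);  n_6 = (-0.6476, -0.7619)
∠(n_5, n_6) = 35.91°
δ = |180° − 35.91°| = 144.09°
144.09° > 2α = 17.06°  →  invalid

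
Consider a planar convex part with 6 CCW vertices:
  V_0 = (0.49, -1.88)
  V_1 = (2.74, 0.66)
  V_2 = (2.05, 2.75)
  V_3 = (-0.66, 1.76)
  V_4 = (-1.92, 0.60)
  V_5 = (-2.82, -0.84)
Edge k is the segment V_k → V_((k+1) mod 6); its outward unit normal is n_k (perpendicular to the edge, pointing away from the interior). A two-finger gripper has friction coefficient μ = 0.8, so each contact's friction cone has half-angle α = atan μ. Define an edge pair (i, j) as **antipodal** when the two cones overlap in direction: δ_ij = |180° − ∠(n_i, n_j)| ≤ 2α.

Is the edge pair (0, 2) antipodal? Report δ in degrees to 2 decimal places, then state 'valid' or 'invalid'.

α = atan 0.8 = 38.66°;  2α = 77.32°
edge 0: e_0 = (+2.25, +2.54);  n_0 = (+0.7485, -0.6631)
edge 2: e_2 = (-2.71, -0.99);  n_2 = (-0.3431, +0.9393)
∠(n_0, n_2) = 151.60°
δ = |180° − 151.60°| = 28.40°
28.40° ≤ 2α = 77.32°  →  valid

δ = 28.40°, valid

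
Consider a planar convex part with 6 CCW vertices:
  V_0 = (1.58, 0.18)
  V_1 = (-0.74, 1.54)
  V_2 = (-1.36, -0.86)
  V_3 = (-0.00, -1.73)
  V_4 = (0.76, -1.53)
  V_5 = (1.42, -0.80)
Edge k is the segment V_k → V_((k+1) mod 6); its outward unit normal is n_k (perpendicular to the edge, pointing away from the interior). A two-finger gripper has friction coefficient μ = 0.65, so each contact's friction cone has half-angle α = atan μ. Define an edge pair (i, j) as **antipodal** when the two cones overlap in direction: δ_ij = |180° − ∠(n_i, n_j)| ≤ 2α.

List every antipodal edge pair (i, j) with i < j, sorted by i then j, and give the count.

count = 5; pairs: (0,2), (0,3), (1,3), (1,4), (1,5)

α = atan 0.65 = 33.02°;  2α = 66.05°
n_0 = (+0.5057, +0.8627)
n_1 = (-0.9682, +0.2501)
n_2 = (-0.5389, -0.8424)
n_3 = (+0.2545, -0.9671)
n_4 = (+0.7418, -0.6706)
n_5 = (+0.9869, -0.1611)
  (0,1): δ = 74.11°  ·
  (0,2): δ = 2.23°  ✓
  (0,3): δ = 45.12°  ✓
  (0,4): δ = 78.26°  ·
  (0,5): δ = 111.11°  ·
  (1,2): δ = 108.12°  ·
  (1,3): δ = 60.77°  ✓
  (1,4): δ = 27.63°  ✓
  (1,5): δ = 5.21°  ✓
  (2,3): δ = 132.65°  ·
  (2,4): δ = 99.51°  ·
  (2,5): δ = 66.67°  ·
  (3,4): δ = 146.86°  ·
  (3,5): δ = 114.02°  ·
  (4,5): δ = 147.16°  ·
antipodal pairs: 5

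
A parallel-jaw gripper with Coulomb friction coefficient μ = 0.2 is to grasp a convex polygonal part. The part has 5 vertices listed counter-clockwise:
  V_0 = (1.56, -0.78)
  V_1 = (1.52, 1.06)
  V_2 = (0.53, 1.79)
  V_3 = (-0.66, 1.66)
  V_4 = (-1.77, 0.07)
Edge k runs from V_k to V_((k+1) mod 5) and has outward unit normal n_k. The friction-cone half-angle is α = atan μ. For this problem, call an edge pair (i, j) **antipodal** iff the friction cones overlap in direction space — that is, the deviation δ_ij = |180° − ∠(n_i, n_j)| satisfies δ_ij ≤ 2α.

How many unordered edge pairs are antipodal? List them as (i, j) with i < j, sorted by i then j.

count = 2; pairs: (1,4), (2,4)

α = atan 0.2 = 11.31°;  2α = 22.62°
n_0 = (+0.9998, +0.0217)
n_1 = (+0.5935, +0.8049)
n_2 = (-0.1086, +0.9941)
n_3 = (-0.8200, +0.5724)
n_4 = (-0.2473, -0.9689)
  (0,1): δ = 127.65°  ·
  (0,2): δ = 85.01°  ·
  (0,3): δ = 36.16°  ·
  (0,4): δ = 74.44°  ·
  (1,2): δ = 137.36°  ·
  (1,3): δ = 88.52°  ·
  (1,4): δ = 22.08°  ✓
  (2,3): δ = 131.15°  ·
  (2,4): δ = 20.55°  ✓
  (3,4): δ = 69.40°  ·
antipodal pairs: 2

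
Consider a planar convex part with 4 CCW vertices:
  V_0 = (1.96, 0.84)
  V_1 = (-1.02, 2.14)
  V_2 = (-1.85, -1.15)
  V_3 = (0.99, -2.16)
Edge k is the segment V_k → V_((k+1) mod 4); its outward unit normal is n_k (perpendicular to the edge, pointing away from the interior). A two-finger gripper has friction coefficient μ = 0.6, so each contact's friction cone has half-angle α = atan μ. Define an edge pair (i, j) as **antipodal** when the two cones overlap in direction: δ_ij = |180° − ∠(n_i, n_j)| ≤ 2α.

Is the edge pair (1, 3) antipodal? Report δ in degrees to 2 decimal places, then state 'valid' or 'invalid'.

δ = 3.76°, valid

α = atan 0.6 = 30.96°;  2α = 61.93°
edge 1: e_1 = (-0.83, -3.29);  n_1 = (-0.9696, +0.2446)
edge 3: e_3 = (+0.97, +3.00);  n_3 = (+0.9515, -0.3077)
∠(n_1, n_3) = 176.24°
δ = |180° − 176.24°| = 3.76°
3.76° ≤ 2α = 61.93°  →  valid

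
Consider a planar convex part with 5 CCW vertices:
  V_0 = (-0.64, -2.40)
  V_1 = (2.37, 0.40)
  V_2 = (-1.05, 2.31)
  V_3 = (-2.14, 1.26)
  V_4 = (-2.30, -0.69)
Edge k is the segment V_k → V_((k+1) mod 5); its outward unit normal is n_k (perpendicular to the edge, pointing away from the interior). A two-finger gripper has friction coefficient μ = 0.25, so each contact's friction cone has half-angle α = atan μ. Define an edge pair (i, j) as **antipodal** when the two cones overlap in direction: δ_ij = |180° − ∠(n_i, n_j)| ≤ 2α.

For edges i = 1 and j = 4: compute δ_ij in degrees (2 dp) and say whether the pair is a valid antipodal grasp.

δ = 16.67°, valid

α = atan 0.25 = 14.04°;  2α = 28.07°
edge 1: e_1 = (-3.42, +1.91);  n_1 = (+0.4876, +0.8731)
edge 4: e_4 = (+1.66, -1.71);  n_4 = (-0.7175, -0.6965)
∠(n_1, n_4) = 163.33°
δ = |180° − 163.33°| = 16.67°
16.67° ≤ 2α = 28.07°  →  valid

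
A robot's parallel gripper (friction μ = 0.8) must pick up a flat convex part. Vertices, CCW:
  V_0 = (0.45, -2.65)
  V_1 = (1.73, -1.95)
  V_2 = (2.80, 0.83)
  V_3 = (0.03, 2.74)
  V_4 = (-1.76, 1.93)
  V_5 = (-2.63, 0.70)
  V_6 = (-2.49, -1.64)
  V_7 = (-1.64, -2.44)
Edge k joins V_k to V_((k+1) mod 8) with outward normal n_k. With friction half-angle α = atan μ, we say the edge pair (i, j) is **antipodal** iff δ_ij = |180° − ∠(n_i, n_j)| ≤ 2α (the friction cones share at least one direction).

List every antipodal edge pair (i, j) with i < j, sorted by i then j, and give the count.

count = 14; pairs: (0,2), (0,3), (0,4), (0,5), (1,3), (1,4), (1,5), (1,6), (2,5), (2,6), (2,7), (3,6), (3,7), (4,7)

α = atan 0.8 = 38.66°;  2α = 77.32°
n_0 = (+0.4798, -0.8774)
n_1 = (+0.9333, -0.3592)
n_2 = (+0.5677, +0.8233)
n_3 = (-0.4123, +0.9111)
n_4 = (-0.8164, +0.5775)
n_5 = (-0.9982, -0.0597)
n_6 = (-0.6854, -0.7282)
n_7 = (-0.1000, -0.9950)
  (0,1): δ = 139.72°  ·
  (0,2): δ = 63.26°  ✓
  (0,3): δ = 4.33°  ✓
  (0,4): δ = 26.05°  ✓
  (0,5): δ = 64.75°  ✓
  (0,6): δ = 108.06°  ·
  (0,7): δ = 145.59°  ·
  (1,2): δ = 103.54°  ·
  (1,3): δ = 44.60°  ✓
  (1,4): δ = 14.22°  ✓
  (1,5): δ = 24.48°  ✓
  (1,6): δ = 67.79°  ✓
  (1,7): δ = 105.31°  ·
  (2,3): δ = 121.07°  ·
  (2,4): δ = 90.68°  ·
  (2,5): δ = 51.99°  ✓
  (2,6): δ = 8.68°  ✓
  (2,7): δ = 28.85°  ✓
  (3,4): δ = 149.62°  ·
  (3,5): δ = 110.92°  ·
  (3,6): δ = 67.61°  ✓
  (3,7): δ = 30.09°  ✓
  (4,5): δ = 141.30°  ·
  (4,6): δ = 97.99°  ·
  (4,7): δ = 60.47°  ✓
  (5,6): δ = 136.69°  ·
  (5,7): δ = 99.16°  ·
  (6,7): δ = 142.47°  ·
antipodal pairs: 14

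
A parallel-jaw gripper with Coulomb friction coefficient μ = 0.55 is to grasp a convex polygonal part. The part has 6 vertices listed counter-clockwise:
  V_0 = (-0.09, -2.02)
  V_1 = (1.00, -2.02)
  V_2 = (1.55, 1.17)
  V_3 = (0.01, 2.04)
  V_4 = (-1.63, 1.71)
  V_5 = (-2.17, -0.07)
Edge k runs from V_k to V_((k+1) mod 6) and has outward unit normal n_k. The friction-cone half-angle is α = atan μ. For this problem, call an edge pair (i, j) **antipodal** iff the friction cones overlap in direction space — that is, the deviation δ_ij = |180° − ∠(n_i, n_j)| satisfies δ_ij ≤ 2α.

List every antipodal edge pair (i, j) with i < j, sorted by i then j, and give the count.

α = atan 0.55 = 28.81°;  2α = 57.62°
n_0 = (+0.0000, -1.0000)
n_1 = (+0.9855, -0.1699)
n_2 = (+0.4919, +0.8707)
n_3 = (-0.1973, +0.9804)
n_4 = (-0.9569, +0.2903)
n_5 = (-0.6839, -0.7295)
  (0,1): δ = 99.78°  ·
  (0,2): δ = 29.46°  ✓
  (0,3): δ = 11.38°  ✓
  (0,4): δ = 73.12°  ·
  (0,5): δ = 136.85°  ·
  (1,2): δ = 109.68°  ·
  (1,3): δ = 68.84°  ·
  (1,4): δ = 7.09°  ✓
  (1,5): δ = 56.63°  ✓
  (2,3): δ = 139.16°  ·
  (2,4): δ = 77.41°  ·
  (2,5): δ = 13.69°  ✓
  (3,4): δ = 118.25°  ·
  (3,5): δ = 54.53°  ✓
  (4,5): δ = 116.28°  ·
antipodal pairs: 6

count = 6; pairs: (0,2), (0,3), (1,4), (1,5), (2,5), (3,5)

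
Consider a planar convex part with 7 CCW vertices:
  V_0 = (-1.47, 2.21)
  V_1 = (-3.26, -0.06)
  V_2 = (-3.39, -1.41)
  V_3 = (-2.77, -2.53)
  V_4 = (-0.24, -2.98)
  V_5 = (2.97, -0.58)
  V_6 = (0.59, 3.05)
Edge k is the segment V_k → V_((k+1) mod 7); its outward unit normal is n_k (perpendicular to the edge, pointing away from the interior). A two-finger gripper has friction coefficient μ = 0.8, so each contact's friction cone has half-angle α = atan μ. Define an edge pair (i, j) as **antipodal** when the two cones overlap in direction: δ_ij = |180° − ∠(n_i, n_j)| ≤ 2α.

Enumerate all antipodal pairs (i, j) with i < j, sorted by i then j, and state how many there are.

count = 9; pairs: (0,3), (0,4), (0,5), (1,4), (1,5), (2,5), (3,5), (3,6), (4,6)

α = atan 0.8 = 38.66°;  2α = 77.32°
n_0 = (-0.7852, +0.6192)
n_1 = (-0.9954, +0.0959)
n_2 = (-0.8749, -0.4843)
n_3 = (-0.1751, -0.9845)
n_4 = (+0.5988, -0.8009)
n_5 = (+0.8363, +0.5483)
n_6 = (-0.3776, +0.9260)
  (0,1): δ = 147.24°  ·
  (0,2): δ = 112.77°  ·
  (0,3): δ = 61.83°  ✓
  (0,4): δ = 14.96°  ✓
  (0,5): δ = 71.51°  ✓
  (0,6): δ = 150.44°  ·
  (1,2): δ = 145.53°  ·
  (1,3): δ = 94.59°  ·
  (1,4): δ = 47.72°  ✓
  (1,5): δ = 38.75°  ✓
  (1,6): δ = 117.68°  ·
  (2,3): δ = 129.05°  ·
  (2,4): δ = 82.18°  ·
  (2,5): δ = 4.28°  ✓
  (2,6): δ = 83.22°  ·
  (3,4): δ = 133.13°  ·
  (3,5): δ = 46.66°  ✓
  (3,6): δ = 32.27°  ✓
  (4,5): δ = 93.53°  ·
  (4,6): δ = 14.60°  ✓
  (5,6): δ = 101.07°  ·
antipodal pairs: 9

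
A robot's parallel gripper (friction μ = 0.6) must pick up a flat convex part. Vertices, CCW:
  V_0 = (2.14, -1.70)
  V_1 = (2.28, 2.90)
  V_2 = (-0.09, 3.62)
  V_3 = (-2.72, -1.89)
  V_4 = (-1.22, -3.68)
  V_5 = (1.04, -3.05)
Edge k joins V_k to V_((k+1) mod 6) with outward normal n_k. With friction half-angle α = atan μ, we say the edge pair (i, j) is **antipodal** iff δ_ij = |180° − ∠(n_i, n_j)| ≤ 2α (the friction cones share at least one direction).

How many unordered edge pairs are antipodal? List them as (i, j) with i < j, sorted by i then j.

count = 6; pairs: (0,2), (0,3), (1,3), (1,4), (2,4), (2,5)

α = atan 0.6 = 30.96°;  2α = 61.93°
n_0 = (+0.9995, -0.0304)
n_1 = (+0.2907, +0.9568)
n_2 = (-0.9025, +0.4308)
n_3 = (-0.7665, -0.6423)
n_4 = (+0.2685, -0.9633)
n_5 = (+0.7752, -0.6317)
  (0,1): δ = 105.16°  ·
  (0,2): δ = 23.77°  ✓
  (0,3): δ = 41.71°  ✓
  (0,4): δ = 107.32°  ·
  (0,5): δ = 142.57°  ·
  (1,2): δ = 98.62°  ·
  (1,3): δ = 33.14°  ✓
  (1,4): δ = 32.48°  ✓
  (1,5): δ = 67.72°  ·
  (2,3): δ = 114.52°  ·
  (2,4): δ = 48.91°  ✓
  (2,5): δ = 13.66°  ✓
  (3,4): δ = 114.39°  ·
  (3,5): δ = 79.14°  ·
  (4,5): δ = 144.75°  ·
antipodal pairs: 6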